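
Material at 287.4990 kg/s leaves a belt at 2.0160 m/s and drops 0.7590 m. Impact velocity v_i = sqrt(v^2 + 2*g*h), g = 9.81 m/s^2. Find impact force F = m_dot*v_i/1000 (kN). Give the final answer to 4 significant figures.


v_i = sqrt(2.0160^2 + 2*9.81*0.7590) = 4.35383 m/s
F = 287.4990 * 4.35383 / 1000
F = 1.252 kN


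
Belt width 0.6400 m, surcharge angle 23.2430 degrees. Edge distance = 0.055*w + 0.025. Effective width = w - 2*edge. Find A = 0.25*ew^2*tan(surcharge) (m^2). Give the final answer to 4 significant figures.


edge = 0.055*0.6400 + 0.025 = 0.0602 m
ew = 0.6400 - 2*0.0602 = 0.5196 m
A = 0.25 * 0.5196^2 * tan(23.2430 deg)
A = 0.02899 m^2


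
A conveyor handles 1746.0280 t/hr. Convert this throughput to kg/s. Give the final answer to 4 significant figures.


m_dot = 1746.0280 * 1000 / 3600
m_dot = 485.0 kg/s


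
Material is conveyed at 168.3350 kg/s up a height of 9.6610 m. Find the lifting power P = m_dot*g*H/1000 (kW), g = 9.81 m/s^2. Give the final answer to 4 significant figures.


P = 168.3350 * 9.81 * 9.6610 / 1000
P = 15.95 kW


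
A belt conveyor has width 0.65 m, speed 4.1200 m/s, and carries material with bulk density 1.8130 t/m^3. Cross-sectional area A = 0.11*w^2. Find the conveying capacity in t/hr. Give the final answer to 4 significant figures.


A = 0.11 * 0.65^2 = 0.046475 m^2
C = 0.046475 * 4.1200 * 1.8130 * 3600
C = 1250 t/hr


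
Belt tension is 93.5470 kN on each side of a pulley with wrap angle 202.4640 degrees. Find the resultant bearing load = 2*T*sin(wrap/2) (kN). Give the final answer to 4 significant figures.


F = 2 * 93.5470 * sin(202.4640/2 deg)
F = 183.5 kN


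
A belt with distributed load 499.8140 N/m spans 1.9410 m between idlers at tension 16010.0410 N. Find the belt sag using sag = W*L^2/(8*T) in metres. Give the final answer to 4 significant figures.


sag = 499.8140 * 1.9410^2 / (8 * 16010.0410)
sag = 0.01470 m


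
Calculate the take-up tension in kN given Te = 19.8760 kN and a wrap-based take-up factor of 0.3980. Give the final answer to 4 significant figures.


T_tu = 19.8760 * 0.3980
T_tu = 7.911 kN


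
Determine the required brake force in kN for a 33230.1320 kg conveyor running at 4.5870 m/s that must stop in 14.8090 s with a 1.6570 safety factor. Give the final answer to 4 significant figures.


F = 33230.1320 * 4.5870 / 14.8090 * 1.6570 / 1000
F = 17.06 kN


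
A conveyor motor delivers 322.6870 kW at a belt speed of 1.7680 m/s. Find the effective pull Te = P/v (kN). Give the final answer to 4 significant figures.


Te = P / v = 322.6870 / 1.7680
Te = 182.5 kN


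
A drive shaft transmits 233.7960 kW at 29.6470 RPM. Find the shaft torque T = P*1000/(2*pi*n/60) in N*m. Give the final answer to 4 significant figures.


omega = 2*pi*29.6470/60 = 3.10463 rad/s
T = 233.7960*1000 / 3.10463
T = 75310 N*m


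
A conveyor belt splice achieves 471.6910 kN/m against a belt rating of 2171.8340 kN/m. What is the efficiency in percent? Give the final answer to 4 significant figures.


Eff = 471.6910 / 2171.8340 * 100
Eff = 21.72 %


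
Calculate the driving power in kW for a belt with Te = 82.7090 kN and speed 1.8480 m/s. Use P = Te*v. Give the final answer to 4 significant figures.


P = Te * v = 82.7090 * 1.8480
P = 152.8 kW


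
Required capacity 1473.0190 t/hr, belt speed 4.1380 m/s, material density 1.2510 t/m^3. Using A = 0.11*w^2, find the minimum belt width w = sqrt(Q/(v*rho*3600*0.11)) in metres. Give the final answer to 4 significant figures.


A_req = 1473.0190 / (4.1380 * 1.2510 * 3600) = 0.079042 m^2
w = sqrt(0.079042 / 0.11)
w = 0.8477 m


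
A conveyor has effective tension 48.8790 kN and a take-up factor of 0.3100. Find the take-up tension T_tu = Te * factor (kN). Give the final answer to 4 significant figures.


T_tu = 48.8790 * 0.3100
T_tu = 15.15 kN


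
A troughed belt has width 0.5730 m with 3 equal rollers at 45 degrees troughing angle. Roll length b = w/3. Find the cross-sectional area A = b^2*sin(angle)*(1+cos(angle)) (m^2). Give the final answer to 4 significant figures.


b = 0.5730/3 = 0.191 m
A = 0.191^2 * sin(45 deg) * (1 + cos(45 deg))
A = 0.04404 m^2


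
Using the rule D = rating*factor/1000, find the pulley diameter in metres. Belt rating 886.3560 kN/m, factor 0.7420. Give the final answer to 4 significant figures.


D = 886.3560 * 0.7420 / 1000
D = 0.6577 m


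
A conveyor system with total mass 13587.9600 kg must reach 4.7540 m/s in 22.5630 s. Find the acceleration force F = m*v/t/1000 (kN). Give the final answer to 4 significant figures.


F = 13587.9600 * 4.7540 / 22.5630 / 1000
F = 2.863 kN


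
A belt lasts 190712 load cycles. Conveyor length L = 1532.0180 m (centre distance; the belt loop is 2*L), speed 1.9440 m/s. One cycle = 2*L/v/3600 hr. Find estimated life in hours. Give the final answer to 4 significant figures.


cycle_time = 2 * 1532.0180 / 1.9440 / 3600 = 0.43782 hr
life = 190712 * 0.43782 = 83500 hours


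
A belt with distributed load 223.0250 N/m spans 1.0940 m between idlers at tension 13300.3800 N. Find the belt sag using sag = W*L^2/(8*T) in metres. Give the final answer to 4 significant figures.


sag = 223.0250 * 1.0940^2 / (8 * 13300.3800)
sag = 0.002509 m


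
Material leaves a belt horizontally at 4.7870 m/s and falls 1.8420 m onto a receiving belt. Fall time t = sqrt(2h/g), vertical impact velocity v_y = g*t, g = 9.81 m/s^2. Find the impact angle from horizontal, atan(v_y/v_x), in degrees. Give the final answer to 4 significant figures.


t = sqrt(2*1.8420/9.81) = 0.612809 s
v_y = 9.81 * 0.612809 = 6.01166 m/s
angle = atan(6.01166 / 4.7870) = 51.47 deg


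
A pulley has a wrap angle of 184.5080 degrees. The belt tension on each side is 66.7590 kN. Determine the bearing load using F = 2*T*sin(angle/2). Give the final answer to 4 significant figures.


F = 2 * 66.7590 * sin(184.5080/2 deg)
F = 133.4 kN


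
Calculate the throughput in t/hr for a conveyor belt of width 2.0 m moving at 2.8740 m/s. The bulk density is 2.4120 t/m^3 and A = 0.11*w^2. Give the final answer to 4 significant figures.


A = 0.11 * 2.0^2 = 0.44 m^2
C = 0.44 * 2.8740 * 2.4120 * 3600
C = 10980 t/hr


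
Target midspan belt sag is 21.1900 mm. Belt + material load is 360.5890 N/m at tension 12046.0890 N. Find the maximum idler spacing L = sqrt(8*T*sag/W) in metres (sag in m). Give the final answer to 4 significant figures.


sag = 21.1900/1000 = 0.021190 m
L = sqrt(8 * 12046.0890 * 0.021190 / 360.5890)
L = 2.380 m


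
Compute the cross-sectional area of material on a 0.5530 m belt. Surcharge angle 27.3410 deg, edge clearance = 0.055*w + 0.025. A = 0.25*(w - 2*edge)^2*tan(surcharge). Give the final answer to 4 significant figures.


edge = 0.055*0.5530 + 0.025 = 0.055415 m
ew = 0.5530 - 2*0.055415 = 0.44217 m
A = 0.25 * 0.44217^2 * tan(27.3410 deg)
A = 0.02527 m^2


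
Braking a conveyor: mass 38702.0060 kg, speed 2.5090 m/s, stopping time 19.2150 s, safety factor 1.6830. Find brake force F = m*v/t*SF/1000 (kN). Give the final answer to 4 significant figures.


F = 38702.0060 * 2.5090 / 19.2150 * 1.6830 / 1000
F = 8.505 kN


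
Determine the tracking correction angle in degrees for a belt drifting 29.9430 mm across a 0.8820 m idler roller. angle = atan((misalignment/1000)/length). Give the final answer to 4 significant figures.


misalign_m = 29.9430 / 1000 = 0.029943 m
angle = atan(0.029943 / 0.8820)
angle = 1.944 deg


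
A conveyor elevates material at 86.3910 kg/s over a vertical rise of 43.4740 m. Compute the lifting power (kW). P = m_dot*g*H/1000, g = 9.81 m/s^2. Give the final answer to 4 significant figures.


P = 86.3910 * 9.81 * 43.4740 / 1000
P = 36.84 kW


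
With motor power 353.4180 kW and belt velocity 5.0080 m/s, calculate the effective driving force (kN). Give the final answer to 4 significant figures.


Te = P / v = 353.4180 / 5.0080
Te = 70.57 kN


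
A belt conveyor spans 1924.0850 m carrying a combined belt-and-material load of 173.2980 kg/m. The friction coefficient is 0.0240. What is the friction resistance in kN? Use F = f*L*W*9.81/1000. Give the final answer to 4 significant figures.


F = 0.0240 * 1924.0850 * 173.2980 * 9.81 / 1000
F = 78.51 kN


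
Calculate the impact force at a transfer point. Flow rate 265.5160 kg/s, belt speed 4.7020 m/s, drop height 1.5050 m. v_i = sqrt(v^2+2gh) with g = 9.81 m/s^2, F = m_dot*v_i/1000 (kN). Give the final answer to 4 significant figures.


v_i = sqrt(4.7020^2 + 2*9.81*1.5050) = 7.18588 m/s
F = 265.5160 * 7.18588 / 1000
F = 1.908 kN


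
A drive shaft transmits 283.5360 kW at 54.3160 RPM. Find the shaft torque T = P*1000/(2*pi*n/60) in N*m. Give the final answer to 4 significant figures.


omega = 2*pi*54.3160/60 = 5.68796 rad/s
T = 283.5360*1000 / 5.68796
T = 49850 N*m


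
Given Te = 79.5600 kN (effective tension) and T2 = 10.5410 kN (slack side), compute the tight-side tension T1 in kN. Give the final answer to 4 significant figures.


T1 = Te + T2 = 79.5600 + 10.5410
T1 = 90.10 kN


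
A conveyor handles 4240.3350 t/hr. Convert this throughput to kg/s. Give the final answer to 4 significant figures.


m_dot = 4240.3350 * 1000 / 3600
m_dot = 1178 kg/s


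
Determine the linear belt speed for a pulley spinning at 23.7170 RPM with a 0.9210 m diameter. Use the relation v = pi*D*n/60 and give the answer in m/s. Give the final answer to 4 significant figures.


v = pi * 0.9210 * 23.7170 / 60
v = 1.144 m/s


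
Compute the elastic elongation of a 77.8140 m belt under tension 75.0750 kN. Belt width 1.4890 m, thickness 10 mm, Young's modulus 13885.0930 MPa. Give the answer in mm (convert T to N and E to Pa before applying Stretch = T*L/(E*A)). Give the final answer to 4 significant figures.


A = 1.4890 * 0.01 = 0.01489 m^2
Stretch = 75.0750*1000 * 77.8140 / (13885.0930e6 * 0.01489) * 1000
Stretch = 28.26 mm


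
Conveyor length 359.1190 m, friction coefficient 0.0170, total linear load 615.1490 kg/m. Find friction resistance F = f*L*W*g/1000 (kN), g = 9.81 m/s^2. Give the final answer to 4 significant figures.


F = 0.0170 * 359.1190 * 615.1490 * 9.81 / 1000
F = 36.84 kN


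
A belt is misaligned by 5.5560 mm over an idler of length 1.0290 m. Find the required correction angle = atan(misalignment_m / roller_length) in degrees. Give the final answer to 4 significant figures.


misalign_m = 5.5560 / 1000 = 0.005556 m
angle = atan(0.005556 / 1.0290)
angle = 0.3094 deg


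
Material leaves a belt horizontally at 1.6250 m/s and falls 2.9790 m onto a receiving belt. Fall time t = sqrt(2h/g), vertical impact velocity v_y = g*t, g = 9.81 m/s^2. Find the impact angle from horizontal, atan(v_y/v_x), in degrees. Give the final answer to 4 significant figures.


t = sqrt(2*2.9790/9.81) = 0.77932 s
v_y = 9.81 * 0.77932 = 7.64513 m/s
angle = atan(7.64513 / 1.6250) = 78.00 deg


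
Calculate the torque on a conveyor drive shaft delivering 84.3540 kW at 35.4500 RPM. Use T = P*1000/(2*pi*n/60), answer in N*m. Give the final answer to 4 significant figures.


omega = 2*pi*35.4500/60 = 3.71232 rad/s
T = 84.3540*1000 / 3.71232
T = 22720 N*m


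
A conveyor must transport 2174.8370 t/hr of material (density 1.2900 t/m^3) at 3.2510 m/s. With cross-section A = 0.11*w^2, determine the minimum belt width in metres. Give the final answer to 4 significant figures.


A_req = 2174.8370 / (3.2510 * 1.2900 * 3600) = 0.144051 m^2
w = sqrt(0.144051 / 0.11)
w = 1.144 m


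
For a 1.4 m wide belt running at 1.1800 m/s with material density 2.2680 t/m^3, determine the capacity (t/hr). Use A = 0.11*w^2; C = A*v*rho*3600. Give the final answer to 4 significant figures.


A = 0.11 * 1.4^2 = 0.2156 m^2
C = 0.2156 * 1.1800 * 2.2680 * 3600
C = 2077 t/hr


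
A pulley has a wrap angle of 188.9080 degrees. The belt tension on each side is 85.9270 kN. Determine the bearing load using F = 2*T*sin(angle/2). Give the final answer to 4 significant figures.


F = 2 * 85.9270 * sin(188.9080/2 deg)
F = 171.3 kN


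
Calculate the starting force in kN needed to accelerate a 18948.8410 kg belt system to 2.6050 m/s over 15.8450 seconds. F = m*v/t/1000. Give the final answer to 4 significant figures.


F = 18948.8410 * 2.6050 / 15.8450 / 1000
F = 3.115 kN


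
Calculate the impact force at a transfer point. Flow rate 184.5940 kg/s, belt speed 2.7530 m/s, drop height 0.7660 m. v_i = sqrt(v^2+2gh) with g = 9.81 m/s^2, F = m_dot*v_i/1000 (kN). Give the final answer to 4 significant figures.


v_i = sqrt(2.7530^2 + 2*9.81*0.7660) = 4.75478 m/s
F = 184.5940 * 4.75478 / 1000
F = 0.8777 kN


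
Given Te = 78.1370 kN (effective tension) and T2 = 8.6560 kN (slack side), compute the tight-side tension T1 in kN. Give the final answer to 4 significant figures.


T1 = Te + T2 = 78.1370 + 8.6560
T1 = 86.79 kN


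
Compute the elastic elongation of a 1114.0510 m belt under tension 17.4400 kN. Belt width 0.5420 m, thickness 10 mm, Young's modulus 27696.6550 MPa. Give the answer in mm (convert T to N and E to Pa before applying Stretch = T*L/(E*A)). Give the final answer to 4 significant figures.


A = 0.5420 * 0.01 = 0.00542 m^2
Stretch = 17.4400*1000 * 1114.0510 / (27696.6550e6 * 0.00542) * 1000
Stretch = 129.4 mm


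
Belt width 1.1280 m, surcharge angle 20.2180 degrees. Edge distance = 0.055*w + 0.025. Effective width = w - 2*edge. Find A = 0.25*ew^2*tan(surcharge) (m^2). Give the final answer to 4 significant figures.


edge = 0.055*1.1280 + 0.025 = 0.08704 m
ew = 1.1280 - 2*0.08704 = 0.95392 m
A = 0.25 * 0.95392^2 * tan(20.2180 deg)
A = 0.08378 m^2


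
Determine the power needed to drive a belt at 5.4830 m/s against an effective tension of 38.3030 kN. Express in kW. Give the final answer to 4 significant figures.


P = Te * v = 38.3030 * 5.4830
P = 210.0 kW


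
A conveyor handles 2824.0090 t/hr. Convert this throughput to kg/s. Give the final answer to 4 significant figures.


m_dot = 2824.0090 * 1000 / 3600
m_dot = 784.4 kg/s


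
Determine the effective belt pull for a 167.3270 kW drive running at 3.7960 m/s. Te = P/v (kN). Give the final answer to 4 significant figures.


Te = P / v = 167.3270 / 3.7960
Te = 44.08 kN


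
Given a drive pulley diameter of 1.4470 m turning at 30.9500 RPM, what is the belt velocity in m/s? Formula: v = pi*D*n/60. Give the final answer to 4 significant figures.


v = pi * 1.4470 * 30.9500 / 60
v = 2.345 m/s


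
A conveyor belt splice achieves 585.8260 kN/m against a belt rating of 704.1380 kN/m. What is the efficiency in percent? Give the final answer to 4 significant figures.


Eff = 585.8260 / 704.1380 * 100
Eff = 83.20 %


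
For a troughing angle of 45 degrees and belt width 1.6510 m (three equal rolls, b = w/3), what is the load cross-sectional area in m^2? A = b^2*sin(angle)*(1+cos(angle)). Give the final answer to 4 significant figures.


b = 1.6510/3 = 0.550333 m
A = 0.550333^2 * sin(45 deg) * (1 + cos(45 deg))
A = 0.3656 m^2


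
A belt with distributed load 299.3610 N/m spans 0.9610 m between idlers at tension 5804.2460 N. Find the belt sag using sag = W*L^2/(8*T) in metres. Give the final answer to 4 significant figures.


sag = 299.3610 * 0.9610^2 / (8 * 5804.2460)
sag = 0.005954 m


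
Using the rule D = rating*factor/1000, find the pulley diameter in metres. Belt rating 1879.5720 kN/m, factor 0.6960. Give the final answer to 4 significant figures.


D = 1879.5720 * 0.6960 / 1000
D = 1.308 m


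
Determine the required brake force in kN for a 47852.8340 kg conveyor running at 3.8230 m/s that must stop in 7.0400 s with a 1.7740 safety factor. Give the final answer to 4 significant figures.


F = 47852.8340 * 3.8230 / 7.0400 * 1.7740 / 1000
F = 46.10 kN


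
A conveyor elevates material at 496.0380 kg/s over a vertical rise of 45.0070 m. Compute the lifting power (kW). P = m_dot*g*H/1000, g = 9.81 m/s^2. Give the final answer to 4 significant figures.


P = 496.0380 * 9.81 * 45.0070 / 1000
P = 219.0 kW


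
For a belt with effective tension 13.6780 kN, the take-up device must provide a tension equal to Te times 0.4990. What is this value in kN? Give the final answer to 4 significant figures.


T_tu = 13.6780 * 0.4990
T_tu = 6.825 kN


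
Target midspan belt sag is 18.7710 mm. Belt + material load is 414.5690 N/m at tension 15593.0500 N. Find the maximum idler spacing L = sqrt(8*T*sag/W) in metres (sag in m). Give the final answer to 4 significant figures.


sag = 18.7710/1000 = 0.018771 m
L = sqrt(8 * 15593.0500 * 0.018771 / 414.5690)
L = 2.377 m


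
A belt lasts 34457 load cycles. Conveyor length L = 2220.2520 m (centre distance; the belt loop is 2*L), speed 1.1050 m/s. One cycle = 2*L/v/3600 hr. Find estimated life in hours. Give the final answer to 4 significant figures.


cycle_time = 2 * 2220.2520 / 1.1050 / 3600 = 1.11627 hr
life = 34457 * 1.11627 = 38460 hours


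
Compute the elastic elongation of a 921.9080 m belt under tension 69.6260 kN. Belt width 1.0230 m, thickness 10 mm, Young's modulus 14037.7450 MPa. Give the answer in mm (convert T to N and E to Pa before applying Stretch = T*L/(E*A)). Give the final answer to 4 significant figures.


A = 1.0230 * 0.01 = 0.01023 m^2
Stretch = 69.6260*1000 * 921.9080 / (14037.7450e6 * 0.01023) * 1000
Stretch = 447.0 mm


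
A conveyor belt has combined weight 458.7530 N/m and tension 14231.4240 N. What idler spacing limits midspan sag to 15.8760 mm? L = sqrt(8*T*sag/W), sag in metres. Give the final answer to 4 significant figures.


sag = 15.8760/1000 = 0.015876 m
L = sqrt(8 * 14231.4240 * 0.015876 / 458.7530)
L = 1.985 m


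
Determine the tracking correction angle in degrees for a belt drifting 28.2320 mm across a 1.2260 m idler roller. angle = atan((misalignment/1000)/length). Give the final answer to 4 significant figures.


misalign_m = 28.2320 / 1000 = 0.028232 m
angle = atan(0.028232 / 1.2260)
angle = 1.319 deg


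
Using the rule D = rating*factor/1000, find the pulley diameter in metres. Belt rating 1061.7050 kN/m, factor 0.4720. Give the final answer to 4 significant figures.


D = 1061.7050 * 0.4720 / 1000
D = 0.5011 m


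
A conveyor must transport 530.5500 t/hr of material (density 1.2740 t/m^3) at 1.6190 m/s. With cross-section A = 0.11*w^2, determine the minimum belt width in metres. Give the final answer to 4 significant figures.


A_req = 530.5500 / (1.6190 * 1.2740 * 3600) = 0.0714509 m^2
w = sqrt(0.0714509 / 0.11)
w = 0.8059 m


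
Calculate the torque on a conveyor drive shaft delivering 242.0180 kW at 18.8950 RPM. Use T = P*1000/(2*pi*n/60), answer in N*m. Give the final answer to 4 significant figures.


omega = 2*pi*18.8950/60 = 1.97868 rad/s
T = 242.0180*1000 / 1.97868
T = 122300 N*m


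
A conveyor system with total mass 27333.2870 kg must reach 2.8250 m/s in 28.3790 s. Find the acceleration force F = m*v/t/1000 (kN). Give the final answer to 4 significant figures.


F = 27333.2870 * 2.8250 / 28.3790 / 1000
F = 2.721 kN


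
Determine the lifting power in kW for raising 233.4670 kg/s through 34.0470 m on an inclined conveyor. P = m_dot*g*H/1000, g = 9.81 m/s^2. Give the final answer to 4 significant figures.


P = 233.4670 * 9.81 * 34.0470 / 1000
P = 77.98 kW


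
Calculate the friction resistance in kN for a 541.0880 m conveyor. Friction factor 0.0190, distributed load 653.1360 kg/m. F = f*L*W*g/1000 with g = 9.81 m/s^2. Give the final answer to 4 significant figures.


F = 0.0190 * 541.0880 * 653.1360 * 9.81 / 1000
F = 65.87 kN


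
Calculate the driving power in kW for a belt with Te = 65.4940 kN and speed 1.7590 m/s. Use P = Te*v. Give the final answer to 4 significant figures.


P = Te * v = 65.4940 * 1.7590
P = 115.2 kW


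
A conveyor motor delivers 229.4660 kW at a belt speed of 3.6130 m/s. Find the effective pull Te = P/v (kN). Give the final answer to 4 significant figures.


Te = P / v = 229.4660 / 3.6130
Te = 63.51 kN


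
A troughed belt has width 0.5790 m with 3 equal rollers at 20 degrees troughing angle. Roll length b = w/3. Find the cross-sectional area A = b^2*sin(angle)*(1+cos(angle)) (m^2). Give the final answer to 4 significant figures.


b = 0.5790/3 = 0.193 m
A = 0.193^2 * sin(20 deg) * (1 + cos(20 deg))
A = 0.02471 m^2


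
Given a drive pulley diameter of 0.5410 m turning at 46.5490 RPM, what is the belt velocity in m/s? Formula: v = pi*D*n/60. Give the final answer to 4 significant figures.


v = pi * 0.5410 * 46.5490 / 60
v = 1.319 m/s


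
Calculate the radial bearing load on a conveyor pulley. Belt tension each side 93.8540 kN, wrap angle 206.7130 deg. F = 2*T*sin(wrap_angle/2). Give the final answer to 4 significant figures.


F = 2 * 93.8540 * sin(206.7130/2 deg)
F = 182.6 kN


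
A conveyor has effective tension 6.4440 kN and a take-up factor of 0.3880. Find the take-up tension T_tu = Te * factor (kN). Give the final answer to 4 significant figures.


T_tu = 6.4440 * 0.3880
T_tu = 2.500 kN


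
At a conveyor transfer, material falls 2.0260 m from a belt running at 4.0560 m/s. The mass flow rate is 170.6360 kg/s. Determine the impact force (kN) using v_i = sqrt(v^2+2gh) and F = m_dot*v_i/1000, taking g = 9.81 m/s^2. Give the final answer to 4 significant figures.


v_i = sqrt(4.0560^2 + 2*9.81*2.0260) = 7.49675 m/s
F = 170.6360 * 7.49675 / 1000
F = 1.279 kN


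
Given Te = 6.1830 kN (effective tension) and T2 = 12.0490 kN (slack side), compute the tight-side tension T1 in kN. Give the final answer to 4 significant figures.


T1 = Te + T2 = 6.1830 + 12.0490
T1 = 18.23 kN


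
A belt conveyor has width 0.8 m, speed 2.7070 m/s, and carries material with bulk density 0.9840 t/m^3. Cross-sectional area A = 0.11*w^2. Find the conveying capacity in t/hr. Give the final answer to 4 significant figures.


A = 0.11 * 0.8^2 = 0.0704 m^2
C = 0.0704 * 2.7070 * 0.9840 * 3600
C = 675.1 t/hr


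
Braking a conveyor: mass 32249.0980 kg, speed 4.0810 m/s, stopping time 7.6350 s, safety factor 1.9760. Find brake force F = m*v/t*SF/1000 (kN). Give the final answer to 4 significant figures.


F = 32249.0980 * 4.0810 / 7.6350 * 1.9760 / 1000
F = 34.06 kN


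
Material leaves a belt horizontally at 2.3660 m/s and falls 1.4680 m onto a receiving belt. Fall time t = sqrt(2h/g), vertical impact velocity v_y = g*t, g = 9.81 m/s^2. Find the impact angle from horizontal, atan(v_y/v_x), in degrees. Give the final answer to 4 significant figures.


t = sqrt(2*1.4680/9.81) = 0.547071 s
v_y = 9.81 * 0.547071 = 5.36677 m/s
angle = atan(5.36677 / 2.3660) = 66.21 deg


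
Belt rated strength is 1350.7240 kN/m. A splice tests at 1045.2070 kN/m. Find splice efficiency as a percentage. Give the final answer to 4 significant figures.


Eff = 1045.2070 / 1350.7240 * 100
Eff = 77.38 %


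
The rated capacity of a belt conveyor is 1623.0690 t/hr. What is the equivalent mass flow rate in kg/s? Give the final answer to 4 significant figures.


m_dot = 1623.0690 * 1000 / 3600
m_dot = 450.9 kg/s


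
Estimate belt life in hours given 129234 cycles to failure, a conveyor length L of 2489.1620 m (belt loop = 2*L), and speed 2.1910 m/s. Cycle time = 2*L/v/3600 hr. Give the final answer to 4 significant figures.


cycle_time = 2 * 2489.1620 / 2.1910 / 3600 = 0.631158 hr
life = 129234 * 0.631158 = 81570 hours


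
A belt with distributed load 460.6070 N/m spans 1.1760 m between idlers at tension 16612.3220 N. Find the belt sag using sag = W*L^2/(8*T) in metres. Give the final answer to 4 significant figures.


sag = 460.6070 * 1.1760^2 / (8 * 16612.3220)
sag = 0.004793 m


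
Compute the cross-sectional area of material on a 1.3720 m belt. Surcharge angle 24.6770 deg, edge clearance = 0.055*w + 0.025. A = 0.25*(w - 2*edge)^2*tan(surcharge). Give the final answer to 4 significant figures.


edge = 0.055*1.3720 + 0.025 = 0.10046 m
ew = 1.3720 - 2*0.10046 = 1.17108 m
A = 0.25 * 1.17108^2 * tan(24.6770 deg)
A = 0.1575 m^2


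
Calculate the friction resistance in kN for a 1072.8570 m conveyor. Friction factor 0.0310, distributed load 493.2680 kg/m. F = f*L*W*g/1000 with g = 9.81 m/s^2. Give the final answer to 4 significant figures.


F = 0.0310 * 1072.8570 * 493.2680 * 9.81 / 1000
F = 160.9 kN


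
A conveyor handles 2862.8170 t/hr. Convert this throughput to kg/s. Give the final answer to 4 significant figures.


m_dot = 2862.8170 * 1000 / 3600
m_dot = 795.2 kg/s


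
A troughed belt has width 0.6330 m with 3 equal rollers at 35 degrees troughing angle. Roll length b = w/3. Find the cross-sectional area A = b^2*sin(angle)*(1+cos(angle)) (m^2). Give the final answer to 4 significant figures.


b = 0.6330/3 = 0.211 m
A = 0.211^2 * sin(35 deg) * (1 + cos(35 deg))
A = 0.04645 m^2


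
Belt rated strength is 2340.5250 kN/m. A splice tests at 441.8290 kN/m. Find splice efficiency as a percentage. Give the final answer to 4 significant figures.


Eff = 441.8290 / 2340.5250 * 100
Eff = 18.88 %


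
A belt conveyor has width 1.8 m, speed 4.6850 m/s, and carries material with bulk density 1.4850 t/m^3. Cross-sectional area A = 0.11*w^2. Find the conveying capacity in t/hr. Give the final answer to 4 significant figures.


A = 0.11 * 1.8^2 = 0.3564 m^2
C = 0.3564 * 4.6850 * 1.4850 * 3600
C = 8926 t/hr


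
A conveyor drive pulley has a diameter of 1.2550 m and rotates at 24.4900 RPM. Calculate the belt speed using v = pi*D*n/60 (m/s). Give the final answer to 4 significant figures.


v = pi * 1.2550 * 24.4900 / 60
v = 1.609 m/s


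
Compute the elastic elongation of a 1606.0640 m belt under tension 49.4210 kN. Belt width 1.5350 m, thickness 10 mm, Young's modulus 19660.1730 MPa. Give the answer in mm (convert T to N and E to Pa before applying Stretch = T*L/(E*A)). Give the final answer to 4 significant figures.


A = 1.5350 * 0.01 = 0.01535 m^2
Stretch = 49.4210*1000 * 1606.0640 / (19660.1730e6 * 0.01535) * 1000
Stretch = 263.0 mm


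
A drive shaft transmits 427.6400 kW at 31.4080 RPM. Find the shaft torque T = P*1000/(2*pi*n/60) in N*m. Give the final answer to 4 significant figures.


omega = 2*pi*31.4080/60 = 3.28904 rad/s
T = 427.6400*1000 / 3.28904
T = 130000 N*m


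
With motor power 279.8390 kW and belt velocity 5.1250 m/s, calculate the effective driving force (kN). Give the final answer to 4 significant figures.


Te = P / v = 279.8390 / 5.1250
Te = 54.60 kN


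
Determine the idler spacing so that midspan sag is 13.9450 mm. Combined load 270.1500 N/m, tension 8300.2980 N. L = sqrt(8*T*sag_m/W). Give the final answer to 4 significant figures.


sag = 13.9450/1000 = 0.013945 m
L = sqrt(8 * 8300.2980 * 0.013945 / 270.1500)
L = 1.851 m


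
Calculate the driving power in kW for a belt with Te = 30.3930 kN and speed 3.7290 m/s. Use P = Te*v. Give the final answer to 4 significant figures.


P = Te * v = 30.3930 * 3.7290
P = 113.3 kW


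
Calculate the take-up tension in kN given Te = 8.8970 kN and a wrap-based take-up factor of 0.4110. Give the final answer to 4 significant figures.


T_tu = 8.8970 * 0.4110
T_tu = 3.657 kN


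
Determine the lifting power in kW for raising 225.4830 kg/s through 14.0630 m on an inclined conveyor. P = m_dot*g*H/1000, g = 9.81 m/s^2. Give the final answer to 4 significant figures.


P = 225.4830 * 9.81 * 14.0630 / 1000
P = 31.11 kW


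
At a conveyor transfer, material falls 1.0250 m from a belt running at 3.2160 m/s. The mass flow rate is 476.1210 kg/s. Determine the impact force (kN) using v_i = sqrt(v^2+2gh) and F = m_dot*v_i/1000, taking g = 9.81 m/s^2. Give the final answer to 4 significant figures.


v_i = sqrt(3.2160^2 + 2*9.81*1.0250) = 5.51844 m/s
F = 476.1210 * 5.51844 / 1000
F = 2.627 kN


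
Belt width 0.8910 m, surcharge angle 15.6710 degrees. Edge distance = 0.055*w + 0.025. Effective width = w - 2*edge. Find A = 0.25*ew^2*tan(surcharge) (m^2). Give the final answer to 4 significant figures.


edge = 0.055*0.8910 + 0.025 = 0.074005 m
ew = 0.8910 - 2*0.074005 = 0.74299 m
A = 0.25 * 0.74299^2 * tan(15.6710 deg)
A = 0.03872 m^2


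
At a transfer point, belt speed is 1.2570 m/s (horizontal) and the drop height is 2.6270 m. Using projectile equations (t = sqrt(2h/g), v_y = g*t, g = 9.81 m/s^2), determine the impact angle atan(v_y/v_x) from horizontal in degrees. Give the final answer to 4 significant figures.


t = sqrt(2*2.6270/9.81) = 0.731831 s
v_y = 9.81 * 0.731831 = 7.17926 m/s
angle = atan(7.17926 / 1.2570) = 80.07 deg


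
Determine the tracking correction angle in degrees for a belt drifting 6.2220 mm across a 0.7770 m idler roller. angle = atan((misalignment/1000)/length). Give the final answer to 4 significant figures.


misalign_m = 6.2220 / 1000 = 0.006222 m
angle = atan(0.006222 / 0.7770)
angle = 0.4588 deg


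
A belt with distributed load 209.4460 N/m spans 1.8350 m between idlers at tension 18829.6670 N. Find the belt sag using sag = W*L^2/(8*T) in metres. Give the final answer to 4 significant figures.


sag = 209.4460 * 1.8350^2 / (8 * 18829.6670)
sag = 0.004682 m


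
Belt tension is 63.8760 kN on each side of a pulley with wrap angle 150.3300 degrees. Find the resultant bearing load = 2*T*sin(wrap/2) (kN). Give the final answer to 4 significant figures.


F = 2 * 63.8760 * sin(150.3300/2 deg)
F = 123.5 kN


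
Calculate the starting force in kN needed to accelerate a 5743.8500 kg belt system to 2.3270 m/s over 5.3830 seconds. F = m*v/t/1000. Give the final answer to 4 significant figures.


F = 5743.8500 * 2.3270 / 5.3830 / 1000
F = 2.483 kN


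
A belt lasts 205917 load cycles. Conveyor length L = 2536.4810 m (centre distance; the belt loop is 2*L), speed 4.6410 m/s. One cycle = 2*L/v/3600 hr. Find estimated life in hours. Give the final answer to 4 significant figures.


cycle_time = 2 * 2536.4810 / 4.6410 / 3600 = 0.303632 hr
life = 205917 * 0.303632 = 62520 hours


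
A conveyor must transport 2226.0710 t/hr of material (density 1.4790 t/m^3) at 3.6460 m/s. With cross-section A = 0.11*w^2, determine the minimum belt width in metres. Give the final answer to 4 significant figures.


A_req = 2226.0710 / (3.6460 * 1.4790 * 3600) = 0.11467 m^2
w = sqrt(0.11467 / 0.11)
w = 1.021 m


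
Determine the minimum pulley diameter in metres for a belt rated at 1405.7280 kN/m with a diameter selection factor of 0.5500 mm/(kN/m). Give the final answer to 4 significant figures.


D = 1405.7280 * 0.5500 / 1000
D = 0.7732 m


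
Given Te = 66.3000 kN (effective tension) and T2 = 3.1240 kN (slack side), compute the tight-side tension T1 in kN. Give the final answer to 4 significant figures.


T1 = Te + T2 = 66.3000 + 3.1240
T1 = 69.42 kN


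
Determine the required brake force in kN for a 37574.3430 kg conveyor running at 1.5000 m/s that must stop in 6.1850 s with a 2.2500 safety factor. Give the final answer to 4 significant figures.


F = 37574.3430 * 1.5000 / 6.1850 * 2.2500 / 1000
F = 20.50 kN


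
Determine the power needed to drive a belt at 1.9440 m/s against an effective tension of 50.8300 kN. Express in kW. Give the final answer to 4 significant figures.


P = Te * v = 50.8300 * 1.9440
P = 98.81 kW


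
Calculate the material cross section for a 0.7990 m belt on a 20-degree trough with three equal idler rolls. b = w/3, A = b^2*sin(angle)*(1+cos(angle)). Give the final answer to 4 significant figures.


b = 0.7990/3 = 0.266333 m
A = 0.266333^2 * sin(20 deg) * (1 + cos(20 deg))
A = 0.04706 m^2


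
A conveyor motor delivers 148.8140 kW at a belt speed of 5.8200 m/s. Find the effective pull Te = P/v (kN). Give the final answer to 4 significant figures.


Te = P / v = 148.8140 / 5.8200
Te = 25.57 kN


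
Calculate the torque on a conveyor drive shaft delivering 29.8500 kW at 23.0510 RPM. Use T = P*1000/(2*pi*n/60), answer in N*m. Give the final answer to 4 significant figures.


omega = 2*pi*23.0510/60 = 2.4139 rad/s
T = 29.8500*1000 / 2.4139
T = 12370 N*m


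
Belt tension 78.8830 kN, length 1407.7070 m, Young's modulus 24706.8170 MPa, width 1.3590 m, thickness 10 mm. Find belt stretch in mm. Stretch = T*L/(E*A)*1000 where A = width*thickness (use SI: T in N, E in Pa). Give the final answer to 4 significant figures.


A = 1.3590 * 0.01 = 0.01359 m^2
Stretch = 78.8830*1000 * 1407.7070 / (24706.8170e6 * 0.01359) * 1000
Stretch = 330.7 mm


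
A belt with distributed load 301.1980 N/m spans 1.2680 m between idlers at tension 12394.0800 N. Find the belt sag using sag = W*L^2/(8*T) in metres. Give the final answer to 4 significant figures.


sag = 301.1980 * 1.2680^2 / (8 * 12394.0800)
sag = 0.004884 m


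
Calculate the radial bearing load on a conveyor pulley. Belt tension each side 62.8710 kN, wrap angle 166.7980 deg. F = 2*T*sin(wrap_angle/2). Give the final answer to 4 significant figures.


F = 2 * 62.8710 * sin(166.7980/2 deg)
F = 124.9 kN


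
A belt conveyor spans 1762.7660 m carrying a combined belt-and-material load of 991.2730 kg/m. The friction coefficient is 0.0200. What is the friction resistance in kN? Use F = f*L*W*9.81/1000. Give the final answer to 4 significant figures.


F = 0.0200 * 1762.7660 * 991.2730 * 9.81 / 1000
F = 342.8 kN


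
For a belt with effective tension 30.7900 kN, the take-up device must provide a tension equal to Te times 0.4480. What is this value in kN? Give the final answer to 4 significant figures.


T_tu = 30.7900 * 0.4480
T_tu = 13.79 kN


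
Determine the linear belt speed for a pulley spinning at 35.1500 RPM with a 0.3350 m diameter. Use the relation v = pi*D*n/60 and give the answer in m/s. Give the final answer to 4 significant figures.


v = pi * 0.3350 * 35.1500 / 60
v = 0.6166 m/s


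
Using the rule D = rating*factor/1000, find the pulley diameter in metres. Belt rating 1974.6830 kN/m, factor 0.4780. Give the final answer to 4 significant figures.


D = 1974.6830 * 0.4780 / 1000
D = 0.9439 m


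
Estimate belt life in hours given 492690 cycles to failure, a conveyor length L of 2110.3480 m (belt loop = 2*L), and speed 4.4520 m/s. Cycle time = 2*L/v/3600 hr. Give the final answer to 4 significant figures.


cycle_time = 2 * 2110.3480 / 4.4520 / 3600 = 0.263346 hr
life = 492690 * 0.263346 = 129700 hours


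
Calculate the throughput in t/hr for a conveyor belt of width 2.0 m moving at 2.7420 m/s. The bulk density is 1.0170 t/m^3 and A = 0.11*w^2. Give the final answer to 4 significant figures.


A = 0.11 * 2.0^2 = 0.44 m^2
C = 0.44 * 2.7420 * 1.0170 * 3600
C = 4417 t/hr


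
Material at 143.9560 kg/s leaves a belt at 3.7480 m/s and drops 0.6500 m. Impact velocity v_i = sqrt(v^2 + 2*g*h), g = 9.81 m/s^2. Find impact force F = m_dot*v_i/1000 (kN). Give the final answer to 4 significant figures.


v_i = sqrt(3.7480^2 + 2*9.81*0.6500) = 5.17692 m/s
F = 143.9560 * 5.17692 / 1000
F = 0.7452 kN


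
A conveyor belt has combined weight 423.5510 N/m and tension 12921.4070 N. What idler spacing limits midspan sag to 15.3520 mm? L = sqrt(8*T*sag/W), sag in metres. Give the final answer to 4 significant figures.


sag = 15.3520/1000 = 0.015352 m
L = sqrt(8 * 12921.4070 * 0.015352 / 423.5510)
L = 1.936 m


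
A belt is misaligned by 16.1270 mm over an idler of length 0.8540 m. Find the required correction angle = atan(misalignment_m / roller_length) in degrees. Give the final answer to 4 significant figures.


misalign_m = 16.1270 / 1000 = 0.016127 m
angle = atan(0.016127 / 0.8540)
angle = 1.082 deg


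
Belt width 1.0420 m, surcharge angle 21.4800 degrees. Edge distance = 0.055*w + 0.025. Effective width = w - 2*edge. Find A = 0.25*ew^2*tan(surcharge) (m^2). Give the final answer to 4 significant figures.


edge = 0.055*1.0420 + 0.025 = 0.08231 m
ew = 1.0420 - 2*0.08231 = 0.87738 m
A = 0.25 * 0.87738^2 * tan(21.4800 deg)
A = 0.07573 m^2


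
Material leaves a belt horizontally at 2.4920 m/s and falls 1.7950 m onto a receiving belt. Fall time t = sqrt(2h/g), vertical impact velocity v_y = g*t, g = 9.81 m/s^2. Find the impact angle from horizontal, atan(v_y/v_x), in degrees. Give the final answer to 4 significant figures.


t = sqrt(2*1.7950/9.81) = 0.604941 s
v_y = 9.81 * 0.604941 = 5.93447 m/s
angle = atan(5.93447 / 2.4920) = 67.22 deg


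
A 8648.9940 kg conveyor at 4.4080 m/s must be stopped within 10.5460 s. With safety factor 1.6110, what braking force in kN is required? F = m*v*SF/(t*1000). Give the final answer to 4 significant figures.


F = 8648.9940 * 4.4080 / 10.5460 * 1.6110 / 1000
F = 5.824 kN


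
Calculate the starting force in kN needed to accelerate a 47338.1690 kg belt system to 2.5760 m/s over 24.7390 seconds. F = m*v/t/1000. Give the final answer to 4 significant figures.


F = 47338.1690 * 2.5760 / 24.7390 / 1000
F = 4.929 kN


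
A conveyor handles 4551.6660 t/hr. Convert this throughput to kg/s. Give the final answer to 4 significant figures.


m_dot = 4551.6660 * 1000 / 3600
m_dot = 1264 kg/s


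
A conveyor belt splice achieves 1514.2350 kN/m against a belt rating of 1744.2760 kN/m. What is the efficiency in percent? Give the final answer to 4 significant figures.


Eff = 1514.2350 / 1744.2760 * 100
Eff = 86.81 %


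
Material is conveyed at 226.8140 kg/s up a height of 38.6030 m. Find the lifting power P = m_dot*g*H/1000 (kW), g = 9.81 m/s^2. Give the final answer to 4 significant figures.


P = 226.8140 * 9.81 * 38.6030 / 1000
P = 85.89 kW


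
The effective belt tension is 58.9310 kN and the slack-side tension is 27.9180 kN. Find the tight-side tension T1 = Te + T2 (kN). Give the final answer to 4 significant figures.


T1 = Te + T2 = 58.9310 + 27.9180
T1 = 86.85 kN


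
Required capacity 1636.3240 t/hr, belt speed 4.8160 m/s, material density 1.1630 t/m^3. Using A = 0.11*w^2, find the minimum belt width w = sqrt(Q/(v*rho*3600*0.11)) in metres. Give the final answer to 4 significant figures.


A_req = 1636.3240 / (4.8160 * 1.1630 * 3600) = 0.0811523 m^2
w = sqrt(0.0811523 / 0.11)
w = 0.8589 m


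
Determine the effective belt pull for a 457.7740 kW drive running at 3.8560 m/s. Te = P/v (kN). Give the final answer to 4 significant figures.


Te = P / v = 457.7740 / 3.8560
Te = 118.7 kN


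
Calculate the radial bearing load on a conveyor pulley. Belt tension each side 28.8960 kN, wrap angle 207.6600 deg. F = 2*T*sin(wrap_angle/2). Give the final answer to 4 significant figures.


F = 2 * 28.8960 * sin(207.6600/2 deg)
F = 56.12 kN


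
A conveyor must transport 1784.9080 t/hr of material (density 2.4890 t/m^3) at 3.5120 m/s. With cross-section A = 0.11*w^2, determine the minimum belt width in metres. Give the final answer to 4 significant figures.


A_req = 1784.9080 / (3.5120 * 2.4890 * 3600) = 0.0567197 m^2
w = sqrt(0.0567197 / 0.11)
w = 0.7181 m


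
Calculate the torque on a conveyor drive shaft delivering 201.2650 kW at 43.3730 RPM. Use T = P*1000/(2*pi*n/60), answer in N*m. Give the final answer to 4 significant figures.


omega = 2*pi*43.3730/60 = 4.54201 rad/s
T = 201.2650*1000 / 4.54201
T = 44310 N*m


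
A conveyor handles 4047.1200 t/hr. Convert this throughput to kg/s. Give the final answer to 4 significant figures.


m_dot = 4047.1200 * 1000 / 3600
m_dot = 1124 kg/s


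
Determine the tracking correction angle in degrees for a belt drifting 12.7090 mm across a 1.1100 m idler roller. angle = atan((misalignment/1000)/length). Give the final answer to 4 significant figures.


misalign_m = 12.7090 / 1000 = 0.012709 m
angle = atan(0.012709 / 1.1100)
angle = 0.6560 deg


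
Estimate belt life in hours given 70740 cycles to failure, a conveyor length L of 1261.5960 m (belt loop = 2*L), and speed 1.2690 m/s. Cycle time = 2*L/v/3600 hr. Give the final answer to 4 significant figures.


cycle_time = 2 * 1261.5960 / 1.2690 / 3600 = 0.552314 hr
life = 70740 * 0.552314 = 39070 hours
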